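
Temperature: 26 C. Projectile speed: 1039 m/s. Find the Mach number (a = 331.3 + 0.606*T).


a = 331.3 + 0.606*(26) = 347.056 m/s
M = v/a = 1039/347.056 = 2.994

2.994


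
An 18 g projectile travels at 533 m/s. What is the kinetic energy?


E = 0.5*m*v^2 = 0.5*0.018*533^2 = 2557 J

2557 J


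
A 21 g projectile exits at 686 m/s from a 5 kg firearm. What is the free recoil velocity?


v_recoil = m_p * v_p / m_gun = 0.021 * 686 / 5 = 2.881 m/s

2.881 m/s


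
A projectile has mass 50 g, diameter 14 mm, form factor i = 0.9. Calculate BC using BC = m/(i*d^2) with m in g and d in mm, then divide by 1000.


BC = m/(i*d^2*1000) = 50/(0.9 * 14^2 * 1000) = 0.0002834

0.0002834


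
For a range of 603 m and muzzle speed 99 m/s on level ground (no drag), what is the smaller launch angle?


sin(2*theta) = R*g/v0^2 = 603*9.81/99^2 = 0.603554, theta = arcsin(0.603554)/2 = 18.56°

18.56 degrees


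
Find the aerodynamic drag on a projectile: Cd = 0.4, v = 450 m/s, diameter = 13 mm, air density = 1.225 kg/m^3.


A = pi*(d/2)^2 = pi*(13/2000)^2 = 1.32732e-04 m^2
Fd = 0.5*Cd*rho*A*v^2 = 0.5*0.4*1.225*1.32732e-04*450^2 = 6.585 N

6.585 N


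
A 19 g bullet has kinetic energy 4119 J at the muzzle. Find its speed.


v = sqrt(2*E/m) = sqrt(2*4119/0.019) = 658.5 m/s

658.5 m/s


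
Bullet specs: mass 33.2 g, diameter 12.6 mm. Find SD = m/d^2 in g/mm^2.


SD = m/d^2 = 33.2/12.6^2 = 0.2091 g/mm^2

0.2091 g/mm^2


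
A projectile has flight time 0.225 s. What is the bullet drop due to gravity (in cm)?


drop = 0.5*g*t^2 = 0.5*9.81*0.225^2 = 0.248316 m ≈ 24.83 cm

24.83 cm


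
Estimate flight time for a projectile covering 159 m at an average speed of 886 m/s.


t = d/v = 159/886 = 0.1795 s

0.1795 s


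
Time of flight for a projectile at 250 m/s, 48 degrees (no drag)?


T = 2*v0*sin(theta)/g = 2*250*sin(48°)/9.81 = 37.88 s

37.88 s


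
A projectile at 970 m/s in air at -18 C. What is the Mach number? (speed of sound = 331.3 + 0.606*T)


a = 331.3 + 0.606*(-18) = 320.392 m/s
M = v/a = 970/320.392 = 3.028

3.028


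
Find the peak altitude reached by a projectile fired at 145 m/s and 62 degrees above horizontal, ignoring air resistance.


H = (v0*sin(theta))^2 / (2g) = (145*sin(62°))^2 / (2*9.81) = 835.4 m

835.4 m


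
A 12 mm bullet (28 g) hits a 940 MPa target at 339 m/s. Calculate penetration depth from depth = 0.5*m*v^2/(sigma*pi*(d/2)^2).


A = pi*(d/2)^2 = pi*(12/2)^2 = 113.097 mm^2
E = 0.5*m*v^2 = 0.5*0.028*339^2 = 1608.89 J
depth = E/(sigma*A) = 1608.89 J / (940 MPa * 113.097 mm^2) = 1608.89/(940 * 113.097) m = 0.0151338 m ≈ 15.13 mm

15.13 mm


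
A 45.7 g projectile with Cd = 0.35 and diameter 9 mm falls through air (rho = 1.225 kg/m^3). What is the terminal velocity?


A = pi*(d/2)^2 = pi*(9/2000)^2 = 6.36173e-05 m^2
vt = sqrt(2mg/(Cd*rho*A)) = sqrt(2*0.0457*9.81/(0.35 * 1.225 * 6.36173e-05)) = 181.3 m/s

181.3 m/s


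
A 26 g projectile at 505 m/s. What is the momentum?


p = m*v = 0.026*505 = 13.13 kg·m/s

13.13 kg·m/s


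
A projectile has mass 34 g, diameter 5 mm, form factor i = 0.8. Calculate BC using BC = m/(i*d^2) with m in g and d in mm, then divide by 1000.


BC = m/(i*d^2*1000) = 34/(0.8 * 5^2 * 1000) = 0.0017

0.0017


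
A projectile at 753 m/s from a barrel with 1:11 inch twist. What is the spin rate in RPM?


twist_m = 11*0.0254 = 0.2794 m
spin = v/twist = 753/0.2794 = 2695.061 rev/s
RPM = spin*60 = 2695.061*60 ≈ 161704 RPM

161704 RPM


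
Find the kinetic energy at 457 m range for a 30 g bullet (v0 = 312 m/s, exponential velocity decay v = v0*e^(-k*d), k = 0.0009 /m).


v = v0*exp(-k*d) = 312*exp(-0.0009*457) = 206.79 m/s
E = 0.5*m*v^2 = 0.5*0.03*206.79^2 = 641.4 J

641.4 J


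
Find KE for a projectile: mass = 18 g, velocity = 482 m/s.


E = 0.5*m*v^2 = 0.5*0.018*482^2 = 2091 J

2091 J


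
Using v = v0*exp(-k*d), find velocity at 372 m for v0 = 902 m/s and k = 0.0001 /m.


v = v0*exp(-k*d) = 902*exp(-0.0001*372) = 869.1 m/s

869.1 m/s


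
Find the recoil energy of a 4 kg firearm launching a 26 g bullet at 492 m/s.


v_r = m_p*v_p/m_gun = 0.026*492/4 = 3.198 m/s, E_r = 0.5*m_gun*v_r^2 = 0.5*4*3.198^2 = 20.45 J

20.45 J


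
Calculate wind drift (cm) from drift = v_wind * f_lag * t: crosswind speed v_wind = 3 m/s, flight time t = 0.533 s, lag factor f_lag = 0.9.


drift = v_wind * lag * t = 3 * 0.9 * 0.533 = 1.4391 m ≈ 143.9 cm

143.9 cm


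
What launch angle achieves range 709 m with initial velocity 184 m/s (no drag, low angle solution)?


sin(2*theta) = R*g/v0^2 = 709*9.81/184^2 = 0.205437, theta = arcsin(0.205437)/2 = 5.928°

5.928 degrees


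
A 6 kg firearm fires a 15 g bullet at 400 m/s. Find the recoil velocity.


v_recoil = m_p * v_p / m_gun = 0.015 * 400 / 6 = 1 m/s

1 m/s


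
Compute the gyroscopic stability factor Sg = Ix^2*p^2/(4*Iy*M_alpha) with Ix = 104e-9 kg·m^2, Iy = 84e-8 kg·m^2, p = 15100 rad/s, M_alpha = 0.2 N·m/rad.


Sg = Ix^2 * p^2 / (4 * Iy * M_alpha) = (104e-9)^2 * 15100^2 / (4 * 84e-8 * 0.2) = 3.67

3.67


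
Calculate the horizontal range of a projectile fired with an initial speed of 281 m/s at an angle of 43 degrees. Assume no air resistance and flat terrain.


R = v0^2 * sin(2*theta) / g = 281^2 * sin(2*43°) / 9.81 = 8029 m

8029 m


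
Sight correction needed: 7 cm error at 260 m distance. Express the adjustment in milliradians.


1 mrad subtends 1 cm per 10 m of range, so adj = error_cm / (dist_m / 10) = 7 / (260/10) = 0.2692 mrad

0.2692 mrad


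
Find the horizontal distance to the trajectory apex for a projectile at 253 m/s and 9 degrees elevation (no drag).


R = v0^2*sin(2*theta)/g = 253^2*sin(2*9°)/9.81 = 2016.3 m
apex_dist = R/2 = 2016.3/2 = 1008 m

1008 m


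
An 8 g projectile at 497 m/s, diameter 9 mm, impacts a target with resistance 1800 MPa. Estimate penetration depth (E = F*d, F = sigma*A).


A = pi*(d/2)^2 = pi*(9/2)^2 = 63.6173 mm^2
E = 0.5*m*v^2 = 0.5*0.008*497^2 = 988.036 J
depth = E/(sigma*A) = 988.036 J / (1800 MPa * 63.6173 mm^2) = 988.036/(1800 * 63.6173) m = 0.0086283 m ≈ 8.628 mm

8.628 mm


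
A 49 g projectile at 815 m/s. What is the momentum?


p = m*v = 0.049*815 = 39.94 kg·m/s

39.94 kg·m/s


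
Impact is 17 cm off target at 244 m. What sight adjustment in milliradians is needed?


1 mrad subtends 1 cm per 10 m of range, so adj = error_cm / (dist_m / 10) = 17 / (244/10) = 0.6967 mrad

0.6967 mrad


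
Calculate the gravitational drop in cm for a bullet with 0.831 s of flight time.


drop = 0.5*g*t^2 = 0.5*9.81*0.831^2 = 3.3872 m ≈ 338.7 cm

338.7 cm


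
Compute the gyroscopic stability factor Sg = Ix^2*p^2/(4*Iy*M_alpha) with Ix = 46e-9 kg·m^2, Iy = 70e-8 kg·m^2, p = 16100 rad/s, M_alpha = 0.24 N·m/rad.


Sg = Ix^2 * p^2 / (4 * Iy * M_alpha) = (46e-9)^2 * 16100^2 / (4 * 70e-8 * 0.24) = 0.8162

0.8162


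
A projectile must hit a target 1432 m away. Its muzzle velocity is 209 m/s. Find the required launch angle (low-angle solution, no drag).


sin(2*theta) = R*g/v0^2 = 1432*9.81/209^2 = 0.321603, theta = arcsin(0.321603)/2 = 9.38°

9.38 degrees


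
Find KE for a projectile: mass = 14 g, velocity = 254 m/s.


E = 0.5*m*v^2 = 0.5*0.014*254^2 = 451.6 J

451.6 J


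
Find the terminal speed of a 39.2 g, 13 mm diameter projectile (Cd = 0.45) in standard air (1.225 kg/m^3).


A = pi*(d/2)^2 = pi*(13/2000)^2 = 1.32732e-04 m^2
vt = sqrt(2mg/(Cd*rho*A)) = sqrt(2*0.0392*9.81/(0.45 * 1.225 * 1.32732e-04)) = 102.5 m/s

102.5 m/s


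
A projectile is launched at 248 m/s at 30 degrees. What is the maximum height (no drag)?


H = (v0*sin(theta))^2 / (2g) = (248*sin(30°))^2 / (2*9.81) = 783.7 m

783.7 m


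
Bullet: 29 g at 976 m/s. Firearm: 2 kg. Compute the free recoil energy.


v_r = m_p*v_p/m_gun = 0.029*976/2 = 14.152 m/s, E_r = 0.5*m_gun*v_r^2 = 0.5*2*14.152^2 = 200.3 J

200.3 J


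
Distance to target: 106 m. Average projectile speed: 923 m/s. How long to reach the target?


t = d/v = 106/923 = 0.1148 s

0.1148 s


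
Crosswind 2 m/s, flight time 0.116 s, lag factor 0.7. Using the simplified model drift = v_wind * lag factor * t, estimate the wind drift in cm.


drift = v_wind * lag * t = 2 * 0.7 * 0.116 = 0.1624 m ≈ 16.24 cm

16.24 cm


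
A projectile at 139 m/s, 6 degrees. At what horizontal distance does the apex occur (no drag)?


R = v0^2*sin(2*theta)/g = 139^2*sin(2*6°)/9.81 = 409.486 m
apex_dist = R/2 = 409.486/2 = 204.7 m

204.7 m


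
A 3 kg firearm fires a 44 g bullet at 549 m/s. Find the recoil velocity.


v_recoil = m_p * v_p / m_gun = 0.044 * 549 / 3 = 8.052 m/s

8.052 m/s


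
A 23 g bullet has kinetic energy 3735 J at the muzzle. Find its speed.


v = sqrt(2*E/m) = sqrt(2*3735/0.023) = 569.9 m/s

569.9 m/s


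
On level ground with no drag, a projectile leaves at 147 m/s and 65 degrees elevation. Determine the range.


R = v0^2 * sin(2*theta) / g = 147^2 * sin(2*65°) / 9.81 = 1687 m

1687 m


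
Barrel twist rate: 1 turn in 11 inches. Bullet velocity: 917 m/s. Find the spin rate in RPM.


twist_m = 11*0.0254 = 0.2794 m
spin = v/twist = 917/0.2794 = 3282.033 rev/s
RPM = spin*60 = 3282.033*60 ≈ 196922 RPM

196922 RPM


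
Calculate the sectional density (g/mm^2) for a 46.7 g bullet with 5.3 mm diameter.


SD = m/d^2 = 46.7/5.3^2 = 1.663 g/mm^2

1.663 g/mm^2


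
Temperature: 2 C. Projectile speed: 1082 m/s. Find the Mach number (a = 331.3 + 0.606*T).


a = 331.3 + 0.606*(2) = 332.512 m/s
M = v/a = 1082/332.512 = 3.254

3.254


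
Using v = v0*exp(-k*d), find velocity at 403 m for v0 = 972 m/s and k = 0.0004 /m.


v = v0*exp(-k*d) = 972*exp(-0.0004*403) = 827.3 m/s

827.3 m/s


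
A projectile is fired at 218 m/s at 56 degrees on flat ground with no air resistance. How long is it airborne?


T = 2*v0*sin(theta)/g = 2*218*sin(56°)/9.81 = 36.85 s

36.85 s


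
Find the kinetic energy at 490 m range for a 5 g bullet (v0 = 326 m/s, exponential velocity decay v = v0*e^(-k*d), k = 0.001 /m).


v = v0*exp(-k*d) = 326*exp(-0.001*490) = 199.716 m/s
E = 0.5*m*v^2 = 0.5*0.005*199.716^2 = 99.72 J

99.72 J


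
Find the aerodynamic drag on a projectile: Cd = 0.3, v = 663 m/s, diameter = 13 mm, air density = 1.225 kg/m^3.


A = pi*(d/2)^2 = pi*(13/2000)^2 = 1.32732e-04 m^2
Fd = 0.5*Cd*rho*A*v^2 = 0.5*0.3*1.225*1.32732e-04*663^2 = 10.72 N

10.72 N


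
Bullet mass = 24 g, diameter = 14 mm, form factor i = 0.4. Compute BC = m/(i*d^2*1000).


BC = m/(i*d^2*1000) = 24/(0.4 * 14^2 * 1000) = 0.0003061

0.0003061


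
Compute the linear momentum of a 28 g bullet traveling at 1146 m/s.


p = m*v = 0.028*1146 = 32.09 kg·m/s

32.09 kg·m/s


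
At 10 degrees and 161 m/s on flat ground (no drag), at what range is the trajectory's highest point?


R = v0^2*sin(2*theta)/g = 161^2*sin(2*10°)/9.81 = 903.721 m
apex_dist = R/2 = 903.721/2 = 451.9 m

451.9 m


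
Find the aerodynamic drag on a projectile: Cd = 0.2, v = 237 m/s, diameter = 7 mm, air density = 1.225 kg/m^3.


A = pi*(d/2)^2 = pi*(7/2000)^2 = 3.84845e-05 m^2
Fd = 0.5*Cd*rho*A*v^2 = 0.5*0.2*1.225*3.84845e-05*237^2 = 0.2648 N

0.2648 N


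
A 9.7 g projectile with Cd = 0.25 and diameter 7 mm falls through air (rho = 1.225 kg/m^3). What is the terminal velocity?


A = pi*(d/2)^2 = pi*(7/2000)^2 = 3.84845e-05 m^2
vt = sqrt(2mg/(Cd*rho*A)) = sqrt(2*0.0097*9.81/(0.25 * 1.225 * 3.84845e-05)) = 127.1 m/s

127.1 m/s


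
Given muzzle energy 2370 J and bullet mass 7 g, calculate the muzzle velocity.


v = sqrt(2*E/m) = sqrt(2*2370/0.007) = 822.9 m/s

822.9 m/s


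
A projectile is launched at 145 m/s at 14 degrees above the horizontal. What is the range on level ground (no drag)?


R = v0^2 * sin(2*theta) / g = 145^2 * sin(2*14°) / 9.81 = 1006 m

1006 m


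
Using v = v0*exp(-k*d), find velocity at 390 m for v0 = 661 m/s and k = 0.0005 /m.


v = v0*exp(-k*d) = 661*exp(-0.0005*390) = 543.9 m/s

543.9 m/s


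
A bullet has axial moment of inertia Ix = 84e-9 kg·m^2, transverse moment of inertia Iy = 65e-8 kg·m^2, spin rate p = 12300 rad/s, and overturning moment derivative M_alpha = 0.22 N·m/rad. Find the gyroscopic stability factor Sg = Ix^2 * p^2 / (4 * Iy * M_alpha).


Sg = Ix^2 * p^2 / (4 * Iy * M_alpha) = (84e-9)^2 * 12300^2 / (4 * 65e-8 * 0.22) = 1.866

1.866


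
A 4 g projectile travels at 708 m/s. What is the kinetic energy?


E = 0.5*m*v^2 = 0.5*0.004*708^2 = 1003 J

1003 J


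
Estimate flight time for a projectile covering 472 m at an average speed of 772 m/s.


t = d/v = 472/772 = 0.6114 s

0.6114 s


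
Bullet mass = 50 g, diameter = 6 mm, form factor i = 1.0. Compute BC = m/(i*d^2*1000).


BC = m/(i*d^2*1000) = 50/(1.0 * 6^2 * 1000) = 0.001389

0.001389


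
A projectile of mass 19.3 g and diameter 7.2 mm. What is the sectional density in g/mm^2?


SD = m/d^2 = 19.3/7.2^2 = 0.3723 g/mm^2

0.3723 g/mm^2


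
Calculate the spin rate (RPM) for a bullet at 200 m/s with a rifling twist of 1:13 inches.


twist_m = 13*0.0254 = 0.3302 m
spin = v/twist = 200/0.3302 = 605.6935 rev/s
RPM = spin*60 = 605.6935*60 ≈ 36342 RPM

36342 RPM


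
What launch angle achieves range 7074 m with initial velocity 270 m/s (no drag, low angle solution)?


sin(2*theta) = R*g/v0^2 = 7074*9.81/270^2 = 0.951933, theta = arcsin(0.951933)/2 = 36.08°

36.08 degrees


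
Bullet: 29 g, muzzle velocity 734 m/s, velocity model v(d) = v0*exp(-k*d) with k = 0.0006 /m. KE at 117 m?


v = v0*exp(-k*d) = 734*exp(-0.0006*117) = 684.24 m/s
E = 0.5*m*v^2 = 0.5*0.029*684.24^2 = 6789 J

6789 J


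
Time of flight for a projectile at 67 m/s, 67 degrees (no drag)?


T = 2*v0*sin(theta)/g = 2*67*sin(67°)/9.81 = 12.57 s

12.57 s


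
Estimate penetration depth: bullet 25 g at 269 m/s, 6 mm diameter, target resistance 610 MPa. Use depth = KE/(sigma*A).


A = pi*(d/2)^2 = pi*(6/2)^2 = 28.2743 mm^2
E = 0.5*m*v^2 = 0.5*0.025*269^2 = 904.513 J
depth = E/(sigma*A) = 904.513 J / (610 MPa * 28.2743 mm^2) = 904.513/(610 * 28.2743) m = 0.0524436 m ≈ 52.44 mm

52.44 mm


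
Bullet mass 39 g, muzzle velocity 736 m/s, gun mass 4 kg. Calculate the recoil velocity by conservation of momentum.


v_recoil = m_p * v_p / m_gun = 0.039 * 736 / 4 = 7.176 m/s

7.176 m/s


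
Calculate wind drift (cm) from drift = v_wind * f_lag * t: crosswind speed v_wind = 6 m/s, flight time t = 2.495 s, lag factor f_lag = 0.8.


drift = v_wind * lag * t = 6 * 0.8 * 2.495 = 11.976 m ≈ 1198 cm

1198 cm


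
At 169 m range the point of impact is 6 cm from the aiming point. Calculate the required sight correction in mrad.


1 mrad subtends 1 cm per 10 m of range, so adj = error_cm / (dist_m / 10) = 6 / (169/10) = 0.355 mrad

0.355 mrad


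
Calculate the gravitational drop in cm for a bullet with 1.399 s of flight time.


drop = 0.5*g*t^2 = 0.5*9.81*1.399^2 = 9.60007 m ≈ 960 cm

960 cm


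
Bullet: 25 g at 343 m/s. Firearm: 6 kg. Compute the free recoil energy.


v_r = m_p*v_p/m_gun = 0.025*343/6 = 1.42917 m/s, E_r = 0.5*m_gun*v_r^2 = 0.5*6*1.42917^2 = 6.128 J

6.128 J


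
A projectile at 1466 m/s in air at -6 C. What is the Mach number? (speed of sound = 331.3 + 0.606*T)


a = 331.3 + 0.606*(-6) = 327.664 m/s
M = v/a = 1466/327.664 = 4.474

4.474


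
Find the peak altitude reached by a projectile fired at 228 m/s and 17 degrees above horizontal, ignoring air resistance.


H = (v0*sin(theta))^2 / (2g) = (228*sin(17°))^2 / (2*9.81) = 226.5 m

226.5 m


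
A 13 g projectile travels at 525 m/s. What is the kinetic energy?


E = 0.5*m*v^2 = 0.5*0.013*525^2 = 1792 J

1792 J


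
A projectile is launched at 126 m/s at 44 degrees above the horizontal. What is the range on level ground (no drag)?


R = v0^2 * sin(2*theta) / g = 126^2 * sin(2*44°) / 9.81 = 1617 m

1617 m


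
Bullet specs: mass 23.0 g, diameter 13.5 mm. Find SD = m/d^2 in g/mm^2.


SD = m/d^2 = 23.0/13.5^2 = 0.1262 g/mm^2

0.1262 g/mm^2


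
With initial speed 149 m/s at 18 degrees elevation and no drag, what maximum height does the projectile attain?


H = (v0*sin(theta))^2 / (2g) = (149*sin(18°))^2 / (2*9.81) = 108.1 m

108.1 m


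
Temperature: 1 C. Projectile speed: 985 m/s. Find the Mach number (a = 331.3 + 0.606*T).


a = 331.3 + 0.606*(1) = 331.906 m/s
M = v/a = 985/331.906 = 2.968

2.968


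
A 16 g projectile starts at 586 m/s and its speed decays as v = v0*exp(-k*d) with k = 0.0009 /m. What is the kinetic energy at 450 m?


v = v0*exp(-k*d) = 586*exp(-0.0009*450) = 390.848 m/s
E = 0.5*m*v^2 = 0.5*0.016*390.848^2 = 1222 J

1222 J


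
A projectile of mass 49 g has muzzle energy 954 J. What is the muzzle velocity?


v = sqrt(2*E/m) = sqrt(2*954/0.049) = 197.3 m/s

197.3 m/s


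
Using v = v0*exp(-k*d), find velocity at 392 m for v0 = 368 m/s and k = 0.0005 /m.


v = v0*exp(-k*d) = 368*exp(-0.0005*392) = 302.5 m/s

302.5 m/s


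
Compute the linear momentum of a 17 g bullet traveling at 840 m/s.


p = m*v = 0.017*840 = 14.28 kg·m/s

14.28 kg·m/s


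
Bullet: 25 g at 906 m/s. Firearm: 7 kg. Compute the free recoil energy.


v_r = m_p*v_p/m_gun = 0.025*906/7 = 3.23571 m/s, E_r = 0.5*m_gun*v_r^2 = 0.5*7*3.23571^2 = 36.64 J

36.64 J


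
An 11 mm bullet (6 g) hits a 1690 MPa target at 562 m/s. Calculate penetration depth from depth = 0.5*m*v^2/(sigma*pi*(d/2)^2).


A = pi*(d/2)^2 = pi*(11/2)^2 = 95.0332 mm^2
E = 0.5*m*v^2 = 0.5*0.006*562^2 = 947.532 J
depth = E/(sigma*A) = 947.532 J / (1690 MPa * 95.0332 mm^2) = 947.532/(1690 * 95.0332) m = 0.00589973 m ≈ 5.9 mm

5.9 mm


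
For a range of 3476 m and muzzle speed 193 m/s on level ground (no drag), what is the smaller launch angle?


sin(2*theta) = R*g/v0^2 = 3476*9.81/193^2 = 0.915449, theta = arcsin(0.915449)/2 = 33.13°

33.13 degrees


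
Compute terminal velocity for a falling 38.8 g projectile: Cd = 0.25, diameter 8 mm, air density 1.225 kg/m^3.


A = pi*(d/2)^2 = pi*(8/2000)^2 = 5.02655e-05 m^2
vt = sqrt(2mg/(Cd*rho*A)) = sqrt(2*0.0388*9.81/(0.25 * 1.225 * 5.02655e-05)) = 222.4 m/s

222.4 m/s


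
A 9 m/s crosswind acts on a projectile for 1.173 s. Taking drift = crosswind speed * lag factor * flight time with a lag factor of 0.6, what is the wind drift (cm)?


drift = v_wind * lag * t = 9 * 0.6 * 1.173 = 6.3342 m ≈ 633.4 cm

633.4 cm


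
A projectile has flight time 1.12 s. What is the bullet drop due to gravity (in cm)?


drop = 0.5*g*t^2 = 0.5*9.81*1.12^2 = 6.15283 m ≈ 615.3 cm

615.3 cm


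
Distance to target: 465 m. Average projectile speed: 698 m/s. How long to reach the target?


t = d/v = 465/698 = 0.6662 s

0.6662 s


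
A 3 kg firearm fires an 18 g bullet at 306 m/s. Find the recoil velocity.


v_recoil = m_p * v_p / m_gun = 0.018 * 306 / 3 = 1.836 m/s

1.836 m/s


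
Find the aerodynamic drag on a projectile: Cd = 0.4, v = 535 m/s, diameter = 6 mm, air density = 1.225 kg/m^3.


A = pi*(d/2)^2 = pi*(6/2000)^2 = 2.82743e-05 m^2
Fd = 0.5*Cd*rho*A*v^2 = 0.5*0.4*1.225*2.82743e-05*535^2 = 1.983 N

1.983 N


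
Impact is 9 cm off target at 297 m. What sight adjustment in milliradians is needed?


1 mrad subtends 1 cm per 10 m of range, so adj = error_cm / (dist_m / 10) = 9 / (297/10) = 0.303 mrad

0.303 mrad


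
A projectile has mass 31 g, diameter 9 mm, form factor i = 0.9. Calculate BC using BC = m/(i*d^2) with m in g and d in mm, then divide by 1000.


BC = m/(i*d^2*1000) = 31/(0.9 * 9^2 * 1000) = 0.0004252

0.0004252


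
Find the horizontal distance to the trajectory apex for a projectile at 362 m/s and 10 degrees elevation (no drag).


R = v0^2*sin(2*theta)/g = 362^2*sin(2*10°)/9.81 = 4568.78 m
apex_dist = R/2 = 4568.78/2 = 2284 m

2284 m


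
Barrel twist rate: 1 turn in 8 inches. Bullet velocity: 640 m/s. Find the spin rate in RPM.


twist_m = 8*0.0254 = 0.2032 m
spin = v/twist = 640/0.2032 = 3149.606 rev/s
RPM = spin*60 = 3149.606*60 ≈ 188976 RPM

188976 RPM


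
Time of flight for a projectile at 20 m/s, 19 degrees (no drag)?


T = 2*v0*sin(theta)/g = 2*20*sin(19°)/9.81 = 1.327 s

1.327 s


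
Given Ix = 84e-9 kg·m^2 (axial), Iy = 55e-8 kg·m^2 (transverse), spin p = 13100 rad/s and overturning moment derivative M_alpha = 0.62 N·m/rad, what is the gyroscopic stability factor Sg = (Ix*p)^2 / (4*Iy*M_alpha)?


Sg = Ix^2 * p^2 / (4 * Iy * M_alpha) = (84e-9)^2 * 13100^2 / (4 * 55e-8 * 0.62) = 0.8877

0.8877


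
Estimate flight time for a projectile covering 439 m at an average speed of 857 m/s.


t = d/v = 439/857 = 0.5123 s

0.5123 s


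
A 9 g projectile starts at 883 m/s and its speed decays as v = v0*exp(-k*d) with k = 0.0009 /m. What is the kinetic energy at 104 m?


v = v0*exp(-k*d) = 883*exp(-0.0009*104) = 804.101 m/s
E = 0.5*m*v^2 = 0.5*0.009*804.101^2 = 2910 J

2910 J


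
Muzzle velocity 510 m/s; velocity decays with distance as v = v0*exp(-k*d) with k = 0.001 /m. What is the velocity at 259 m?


v = v0*exp(-k*d) = 510*exp(-0.001*259) = 393.6 m/s

393.6 m/s


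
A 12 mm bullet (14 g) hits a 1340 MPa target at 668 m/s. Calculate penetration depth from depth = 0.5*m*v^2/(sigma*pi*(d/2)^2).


A = pi*(d/2)^2 = pi*(12/2)^2 = 113.097 mm^2
E = 0.5*m*v^2 = 0.5*0.014*668^2 = 3123.57 J
depth = E/(sigma*A) = 3123.57 J / (1340 MPa * 113.097 mm^2) = 3123.57/(1340 * 113.097) m = 0.0206107 m ≈ 20.61 mm

20.61 mm


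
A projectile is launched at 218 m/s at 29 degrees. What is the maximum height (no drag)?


H = (v0*sin(theta))^2 / (2g) = (218*sin(29°))^2 / (2*9.81) = 569.3 m

569.3 m


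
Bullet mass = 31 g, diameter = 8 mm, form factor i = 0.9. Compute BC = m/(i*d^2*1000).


BC = m/(i*d^2*1000) = 31/(0.9 * 8^2 * 1000) = 0.0005382

0.0005382


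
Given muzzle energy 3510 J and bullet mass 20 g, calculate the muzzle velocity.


v = sqrt(2*E/m) = sqrt(2*3510/0.02) = 592.5 m/s

592.5 m/s


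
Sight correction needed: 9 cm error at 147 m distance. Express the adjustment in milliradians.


1 mrad subtends 1 cm per 10 m of range, so adj = error_cm / (dist_m / 10) = 9 / (147/10) = 0.6122 mrad

0.6122 mrad


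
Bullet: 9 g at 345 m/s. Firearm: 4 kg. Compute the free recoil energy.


v_r = m_p*v_p/m_gun = 0.009*345/4 = 0.77625 m/s, E_r = 0.5*m_gun*v_r^2 = 0.5*4*0.77625^2 = 1.205 J

1.205 J


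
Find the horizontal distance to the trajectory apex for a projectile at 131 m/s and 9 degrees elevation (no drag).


R = v0^2*sin(2*theta)/g = 131^2*sin(2*9°)/9.81 = 540.575 m
apex_dist = R/2 = 540.575/2 = 270.3 m

270.3 m


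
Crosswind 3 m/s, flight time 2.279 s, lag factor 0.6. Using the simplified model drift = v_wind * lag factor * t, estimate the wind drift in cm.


drift = v_wind * lag * t = 3 * 0.6 * 2.279 = 4.1022 m ≈ 410.2 cm

410.2 cm


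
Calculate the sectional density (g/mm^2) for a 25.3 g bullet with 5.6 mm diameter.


SD = m/d^2 = 25.3/5.6^2 = 0.8068 g/mm^2

0.8068 g/mm^2


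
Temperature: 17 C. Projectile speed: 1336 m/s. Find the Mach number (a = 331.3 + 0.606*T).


a = 331.3 + 0.606*(17) = 341.602 m/s
M = v/a = 1336/341.602 = 3.911

3.911


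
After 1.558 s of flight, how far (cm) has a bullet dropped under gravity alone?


drop = 0.5*g*t^2 = 0.5*9.81*1.558^2 = 11.9062 m ≈ 1191 cm

1191 cm


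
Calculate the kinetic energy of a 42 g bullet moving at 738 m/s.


E = 0.5*m*v^2 = 0.5*0.042*738^2 = 11438 J

11438 J


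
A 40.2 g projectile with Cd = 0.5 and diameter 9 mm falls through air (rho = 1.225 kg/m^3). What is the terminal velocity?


A = pi*(d/2)^2 = pi*(9/2000)^2 = 6.36173e-05 m^2
vt = sqrt(2mg/(Cd*rho*A)) = sqrt(2*0.0402*9.81/(0.5 * 1.225 * 6.36173e-05)) = 142.3 m/s

142.3 m/s


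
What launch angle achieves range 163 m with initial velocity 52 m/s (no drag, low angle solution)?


sin(2*theta) = R*g/v0^2 = 163*9.81/52^2 = 0.591357, theta = arcsin(0.591357)/2 = 18.13°

18.13 degrees


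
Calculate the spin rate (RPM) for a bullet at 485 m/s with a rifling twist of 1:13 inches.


twist_m = 13*0.0254 = 0.3302 m
spin = v/twist = 485/0.3302 = 1468.807 rev/s
RPM = spin*60 = 1468.807*60 ≈ 88128 RPM

88128 RPM


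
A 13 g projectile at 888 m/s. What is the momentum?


p = m*v = 0.013*888 = 11.54 kg·m/s

11.54 kg·m/s


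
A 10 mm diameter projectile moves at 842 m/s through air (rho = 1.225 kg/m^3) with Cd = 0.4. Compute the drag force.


A = pi*(d/2)^2 = pi*(10/2000)^2 = 7.85398e-05 m^2
Fd = 0.5*Cd*rho*A*v^2 = 0.5*0.4*1.225*7.85398e-05*842^2 = 13.64 N

13.64 N


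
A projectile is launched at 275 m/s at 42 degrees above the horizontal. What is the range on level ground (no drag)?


R = v0^2 * sin(2*theta) / g = 275^2 * sin(2*42°) / 9.81 = 7667 m

7667 m


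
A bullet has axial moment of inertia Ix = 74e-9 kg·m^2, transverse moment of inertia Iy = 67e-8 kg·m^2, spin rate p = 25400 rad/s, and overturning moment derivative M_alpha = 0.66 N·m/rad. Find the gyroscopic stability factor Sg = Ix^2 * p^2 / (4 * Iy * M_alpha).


Sg = Ix^2 * p^2 / (4 * Iy * M_alpha) = (74e-9)^2 * 25400^2 / (4 * 67e-8 * 0.66) = 1.997

1.997


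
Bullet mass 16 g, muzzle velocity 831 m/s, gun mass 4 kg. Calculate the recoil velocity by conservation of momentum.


v_recoil = m_p * v_p / m_gun = 0.016 * 831 / 4 = 3.324 m/s

3.324 m/s


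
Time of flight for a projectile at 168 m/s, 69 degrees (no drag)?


T = 2*v0*sin(theta)/g = 2*168*sin(69°)/9.81 = 31.98 s

31.98 s


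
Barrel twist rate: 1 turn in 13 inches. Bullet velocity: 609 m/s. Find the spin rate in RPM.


twist_m = 13*0.0254 = 0.3302 m
spin = v/twist = 609/0.3302 = 1844.337 rev/s
RPM = spin*60 = 1844.337*60 ≈ 110660 RPM

110660 RPM


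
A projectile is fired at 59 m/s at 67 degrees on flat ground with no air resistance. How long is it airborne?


T = 2*v0*sin(theta)/g = 2*59*sin(67°)/9.81 = 11.07 s

11.07 s


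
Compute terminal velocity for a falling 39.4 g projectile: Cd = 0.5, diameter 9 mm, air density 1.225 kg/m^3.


A = pi*(d/2)^2 = pi*(9/2000)^2 = 6.36173e-05 m^2
vt = sqrt(2mg/(Cd*rho*A)) = sqrt(2*0.0394*9.81/(0.5 * 1.225 * 6.36173e-05)) = 140.9 m/s

140.9 m/s


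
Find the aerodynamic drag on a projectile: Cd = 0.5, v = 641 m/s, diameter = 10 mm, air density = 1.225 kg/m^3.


A = pi*(d/2)^2 = pi*(10/2000)^2 = 7.85398e-05 m^2
Fd = 0.5*Cd*rho*A*v^2 = 0.5*0.5*1.225*7.85398e-05*641^2 = 9.883 N

9.883 N


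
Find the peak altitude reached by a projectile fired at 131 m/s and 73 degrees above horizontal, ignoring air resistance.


H = (v0*sin(theta))^2 / (2g) = (131*sin(73°))^2 / (2*9.81) = 799.9 m

799.9 m


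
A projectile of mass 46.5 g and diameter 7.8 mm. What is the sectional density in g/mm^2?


SD = m/d^2 = 46.5/7.8^2 = 0.7643 g/mm^2

0.7643 g/mm^2


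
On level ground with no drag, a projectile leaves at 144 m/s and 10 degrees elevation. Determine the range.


R = v0^2 * sin(2*theta) / g = 144^2 * sin(2*10°) / 9.81 = 722.9 m

722.9 m


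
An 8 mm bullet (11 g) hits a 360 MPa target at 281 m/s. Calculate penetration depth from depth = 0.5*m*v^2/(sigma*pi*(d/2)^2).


A = pi*(d/2)^2 = pi*(8/2)^2 = 50.2655 mm^2
E = 0.5*m*v^2 = 0.5*0.011*281^2 = 434.285 J
depth = E/(sigma*A) = 434.285 J / (360 MPa * 50.2655 mm^2) = 434.285/(360 * 50.2655) m = 0.0239995 m ≈ 24 mm

24 mm


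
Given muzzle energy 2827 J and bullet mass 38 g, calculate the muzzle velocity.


v = sqrt(2*E/m) = sqrt(2*2827/0.038) = 385.7 m/s

385.7 m/s


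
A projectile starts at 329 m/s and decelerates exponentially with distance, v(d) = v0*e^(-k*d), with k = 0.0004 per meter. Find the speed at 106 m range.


v = v0*exp(-k*d) = 329*exp(-0.0004*106) = 315.3 m/s

315.3 m/s


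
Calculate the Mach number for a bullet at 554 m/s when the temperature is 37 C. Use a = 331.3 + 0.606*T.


a = 331.3 + 0.606*(37) = 353.722 m/s
M = v/a = 554/353.722 = 1.566

1.566


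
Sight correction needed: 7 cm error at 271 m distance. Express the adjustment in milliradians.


1 mrad subtends 1 cm per 10 m of range, so adj = error_cm / (dist_m / 10) = 7 / (271/10) = 0.2583 mrad

0.2583 mrad


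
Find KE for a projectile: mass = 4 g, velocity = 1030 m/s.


E = 0.5*m*v^2 = 0.5*0.004*1030^2 = 2122 J

2122 J


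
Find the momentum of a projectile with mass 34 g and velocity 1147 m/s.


p = m*v = 0.034*1147 = 39 kg·m/s

39 kg·m/s


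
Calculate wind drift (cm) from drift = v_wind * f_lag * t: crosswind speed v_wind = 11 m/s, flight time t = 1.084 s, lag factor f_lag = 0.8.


drift = v_wind * lag * t = 11 * 0.8 * 1.084 = 9.5392 m ≈ 953.9 cm

953.9 cm


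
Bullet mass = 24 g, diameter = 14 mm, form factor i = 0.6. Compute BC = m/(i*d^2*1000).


BC = m/(i*d^2*1000) = 24/(0.6 * 14^2 * 1000) = 0.0002041

0.0002041


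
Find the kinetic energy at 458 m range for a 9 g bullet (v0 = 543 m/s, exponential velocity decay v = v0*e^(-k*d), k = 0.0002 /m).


v = v0*exp(-k*d) = 543*exp(-0.0002*458) = 495.471 m/s
E = 0.5*m*v^2 = 0.5*0.009*495.471^2 = 1105 J

1105 J


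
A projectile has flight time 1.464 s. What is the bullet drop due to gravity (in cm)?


drop = 0.5*g*t^2 = 0.5*9.81*1.464^2 = 10.5129 m ≈ 1051 cm

1051 cm


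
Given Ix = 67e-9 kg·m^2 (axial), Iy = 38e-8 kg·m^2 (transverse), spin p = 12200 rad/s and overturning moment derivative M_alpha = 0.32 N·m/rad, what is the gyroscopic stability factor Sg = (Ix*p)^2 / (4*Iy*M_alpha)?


Sg = Ix^2 * p^2 / (4 * Iy * M_alpha) = (67e-9)^2 * 12200^2 / (4 * 38e-8 * 0.32) = 1.374

1.374


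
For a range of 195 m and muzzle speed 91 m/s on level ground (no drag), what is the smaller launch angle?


sin(2*theta) = R*g/v0^2 = 195*9.81/91^2 = 0.231005, theta = arcsin(0.231005)/2 = 6.678°

6.678 degrees


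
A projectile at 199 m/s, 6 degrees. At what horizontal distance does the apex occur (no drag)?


R = v0^2*sin(2*theta)/g = 199^2*sin(2*6°)/9.81 = 839.298 m
apex_dist = R/2 = 839.298/2 = 419.6 m

419.6 m


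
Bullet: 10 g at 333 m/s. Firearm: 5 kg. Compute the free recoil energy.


v_r = m_p*v_p/m_gun = 0.01*333/5 = 0.666 m/s, E_r = 0.5*m_gun*v_r^2 = 0.5*5*0.666^2 = 1.109 J

1.109 J


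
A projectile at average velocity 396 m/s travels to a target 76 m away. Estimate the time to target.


t = d/v = 76/396 = 0.1919 s

0.1919 s


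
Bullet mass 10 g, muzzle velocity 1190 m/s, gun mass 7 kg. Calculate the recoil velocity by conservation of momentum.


v_recoil = m_p * v_p / m_gun = 0.01 * 1190 / 7 = 1.7 m/s

1.7 m/s


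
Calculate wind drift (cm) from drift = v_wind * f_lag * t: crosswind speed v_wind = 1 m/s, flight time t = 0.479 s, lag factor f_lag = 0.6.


drift = v_wind * lag * t = 1 * 0.6 * 0.479 = 0.2874 m ≈ 28.74 cm

28.74 cm


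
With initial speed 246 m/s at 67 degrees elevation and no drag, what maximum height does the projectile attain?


H = (v0*sin(theta))^2 / (2g) = (246*sin(67°))^2 / (2*9.81) = 2614 m

2614 m


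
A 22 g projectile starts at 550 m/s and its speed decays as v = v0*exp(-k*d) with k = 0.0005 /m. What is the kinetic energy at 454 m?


v = v0*exp(-k*d) = 550*exp(-0.0005*454) = 438.306 m/s
E = 0.5*m*v^2 = 0.5*0.022*438.306^2 = 2113 J

2113 J


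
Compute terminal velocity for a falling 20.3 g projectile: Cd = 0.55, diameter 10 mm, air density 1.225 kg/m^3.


A = pi*(d/2)^2 = pi*(10/2000)^2 = 7.85398e-05 m^2
vt = sqrt(2mg/(Cd*rho*A)) = sqrt(2*0.0203*9.81/(0.55 * 1.225 * 7.85398e-05)) = 86.76 m/s

86.76 m/s


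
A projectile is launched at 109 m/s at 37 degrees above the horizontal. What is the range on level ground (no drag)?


R = v0^2 * sin(2*theta) / g = 109^2 * sin(2*37°) / 9.81 = 1164 m

1164 m


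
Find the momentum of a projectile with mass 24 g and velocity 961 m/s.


p = m*v = 0.024*961 = 23.06 kg·m/s

23.06 kg·m/s


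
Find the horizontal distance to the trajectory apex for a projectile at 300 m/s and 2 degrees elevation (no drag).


R = v0^2*sin(2*theta)/g = 300^2*sin(2*2°)/9.81 = 639.968 m
apex_dist = R/2 = 639.968/2 = 320 m

320 m


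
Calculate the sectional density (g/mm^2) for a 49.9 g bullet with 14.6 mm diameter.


SD = m/d^2 = 49.9/14.6^2 = 0.2341 g/mm^2

0.2341 g/mm^2


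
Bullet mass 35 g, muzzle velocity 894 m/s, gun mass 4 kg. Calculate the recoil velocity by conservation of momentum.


v_recoil = m_p * v_p / m_gun = 0.035 * 894 / 4 = 7.823 m/s

7.823 m/s


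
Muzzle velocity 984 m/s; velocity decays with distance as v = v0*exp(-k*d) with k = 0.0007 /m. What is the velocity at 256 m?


v = v0*exp(-k*d) = 984*exp(-0.0007*256) = 822.6 m/s

822.6 m/s


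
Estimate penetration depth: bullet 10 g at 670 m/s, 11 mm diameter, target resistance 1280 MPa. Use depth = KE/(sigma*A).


A = pi*(d/2)^2 = pi*(11/2)^2 = 95.0332 mm^2
E = 0.5*m*v^2 = 0.5*0.01*670^2 = 2244.5 J
depth = E/(sigma*A) = 2244.5 J / (1280 MPa * 95.0332 mm^2) = 2244.5/(1280 * 95.0332) m = 0.0184516 m ≈ 18.45 mm

18.45 mm


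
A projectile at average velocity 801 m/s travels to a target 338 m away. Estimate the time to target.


t = d/v = 338/801 = 0.422 s

0.422 s


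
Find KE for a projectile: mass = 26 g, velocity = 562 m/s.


E = 0.5*m*v^2 = 0.5*0.026*562^2 = 4106 J

4106 J


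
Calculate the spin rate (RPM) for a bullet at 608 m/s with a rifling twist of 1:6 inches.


twist_m = 6*0.0254 = 0.1524 m
spin = v/twist = 608/0.1524 = 3989.501 rev/s
RPM = spin*60 = 3989.501*60 ≈ 239370 RPM

239370 RPM


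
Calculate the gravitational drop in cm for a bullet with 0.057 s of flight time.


drop = 0.5*g*t^2 = 0.5*9.81*0.057^2 = 0.0159363 m ≈ 1.594 cm

1.594 cm


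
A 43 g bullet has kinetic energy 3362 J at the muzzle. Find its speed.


v = sqrt(2*E/m) = sqrt(2*3362/0.043) = 395.4 m/s

395.4 m/s


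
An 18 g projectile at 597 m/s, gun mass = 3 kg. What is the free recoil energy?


v_r = m_p*v_p/m_gun = 0.018*597/3 = 3.582 m/s, E_r = 0.5*m_gun*v_r^2 = 0.5*3*3.582^2 = 19.25 J

19.25 J


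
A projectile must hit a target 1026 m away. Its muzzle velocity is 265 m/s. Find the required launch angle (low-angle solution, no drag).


sin(2*theta) = R*g/v0^2 = 1026*9.81/265^2 = 0.143326, theta = arcsin(0.143326)/2 = 4.12°

4.12 degrees


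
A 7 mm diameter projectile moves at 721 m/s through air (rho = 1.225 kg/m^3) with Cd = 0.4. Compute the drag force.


A = pi*(d/2)^2 = pi*(7/2000)^2 = 3.84845e-05 m^2
Fd = 0.5*Cd*rho*A*v^2 = 0.5*0.4*1.225*3.84845e-05*721^2 = 4.901 N

4.901 N


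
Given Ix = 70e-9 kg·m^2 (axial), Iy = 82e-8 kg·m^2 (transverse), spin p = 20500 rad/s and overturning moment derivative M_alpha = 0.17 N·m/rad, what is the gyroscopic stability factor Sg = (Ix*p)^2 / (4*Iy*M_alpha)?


Sg = Ix^2 * p^2 / (4 * Iy * M_alpha) = (70e-9)^2 * 20500^2 / (4 * 82e-8 * 0.17) = 3.693

3.693


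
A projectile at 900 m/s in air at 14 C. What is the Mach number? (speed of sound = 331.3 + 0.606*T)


a = 331.3 + 0.606*(14) = 339.784 m/s
M = v/a = 900/339.784 = 2.649

2.649


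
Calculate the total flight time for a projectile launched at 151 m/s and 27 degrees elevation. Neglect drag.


T = 2*v0*sin(theta)/g = 2*151*sin(27°)/9.81 = 13.98 s

13.98 s


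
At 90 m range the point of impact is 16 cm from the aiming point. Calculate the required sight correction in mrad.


1 mrad subtends 1 cm per 10 m of range, so adj = error_cm / (dist_m / 10) = 16 / (90/10) = 1.778 mrad

1.778 mrad


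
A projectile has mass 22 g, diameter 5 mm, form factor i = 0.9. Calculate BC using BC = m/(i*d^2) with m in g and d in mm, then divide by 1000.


BC = m/(i*d^2*1000) = 22/(0.9 * 5^2 * 1000) = 0.0009778

0.0009778


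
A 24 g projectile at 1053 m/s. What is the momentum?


p = m*v = 0.024*1053 = 25.27 kg·m/s

25.27 kg·m/s


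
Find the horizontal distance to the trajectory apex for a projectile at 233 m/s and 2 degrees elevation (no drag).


R = v0^2*sin(2*theta)/g = 233^2*sin(2*2°)/9.81 = 386.036 m
apex_dist = R/2 = 386.036/2 = 193 m

193 m


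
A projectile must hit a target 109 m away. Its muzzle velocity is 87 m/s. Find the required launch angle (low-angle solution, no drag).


sin(2*theta) = R*g/v0^2 = 109*9.81/87^2 = 0.141272, theta = arcsin(0.141272)/2 = 4.061°

4.061 degrees


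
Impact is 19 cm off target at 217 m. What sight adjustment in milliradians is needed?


1 mrad subtends 1 cm per 10 m of range, so adj = error_cm / (dist_m / 10) = 19 / (217/10) = 0.8756 mrad

0.8756 mrad


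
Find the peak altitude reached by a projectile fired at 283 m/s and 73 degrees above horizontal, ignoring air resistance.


H = (v0*sin(theta))^2 / (2g) = (283*sin(73°))^2 / (2*9.81) = 3733 m

3733 m


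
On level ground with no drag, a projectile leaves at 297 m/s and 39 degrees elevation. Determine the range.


R = v0^2 * sin(2*theta) / g = 297^2 * sin(2*39°) / 9.81 = 8795 m

8795 m


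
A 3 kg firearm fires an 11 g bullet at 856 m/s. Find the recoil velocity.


v_recoil = m_p * v_p / m_gun = 0.011 * 856 / 3 = 3.139 m/s

3.139 m/s


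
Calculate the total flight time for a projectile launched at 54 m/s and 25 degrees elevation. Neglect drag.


T = 2*v0*sin(theta)/g = 2*54*sin(25°)/9.81 = 4.653 s

4.653 s


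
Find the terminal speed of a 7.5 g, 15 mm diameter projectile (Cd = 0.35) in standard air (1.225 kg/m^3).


A = pi*(d/2)^2 = pi*(15/2000)^2 = 1.76715e-04 m^2
vt = sqrt(2mg/(Cd*rho*A)) = sqrt(2*0.0075*9.81/(0.35 * 1.225 * 1.76715e-04)) = 44.07 m/s

44.07 m/s


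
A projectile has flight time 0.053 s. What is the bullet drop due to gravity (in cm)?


drop = 0.5*g*t^2 = 0.5*9.81*0.053^2 = 0.0137781 m ≈ 1.378 cm

1.378 cm


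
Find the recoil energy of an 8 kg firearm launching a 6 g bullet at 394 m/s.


v_r = m_p*v_p/m_gun = 0.006*394/8 = 0.2955 m/s, E_r = 0.5*m_gun*v_r^2 = 0.5*8*0.2955^2 = 0.3493 J

0.3493 J


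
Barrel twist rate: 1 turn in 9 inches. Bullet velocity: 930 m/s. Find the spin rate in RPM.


twist_m = 9*0.0254 = 0.2286 m
spin = v/twist = 930/0.2286 = 4068.241 rev/s
RPM = spin*60 = 4068.241*60 ≈ 244094 RPM

244094 RPM


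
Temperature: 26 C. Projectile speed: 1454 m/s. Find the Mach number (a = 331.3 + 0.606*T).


a = 331.3 + 0.606*(26) = 347.056 m/s
M = v/a = 1454/347.056 = 4.19

4.19


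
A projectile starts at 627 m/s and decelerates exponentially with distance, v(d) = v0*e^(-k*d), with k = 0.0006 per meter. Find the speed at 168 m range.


v = v0*exp(-k*d) = 627*exp(-0.0006*168) = 566.9 m/s

566.9 m/s


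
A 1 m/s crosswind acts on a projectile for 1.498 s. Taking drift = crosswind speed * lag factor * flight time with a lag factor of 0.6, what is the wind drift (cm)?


drift = v_wind * lag * t = 1 * 0.6 * 1.498 = 0.8988 m ≈ 89.88 cm

89.88 cm


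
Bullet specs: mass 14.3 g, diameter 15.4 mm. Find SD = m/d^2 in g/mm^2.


SD = m/d^2 = 14.3/15.4^2 = 0.0603 g/mm^2

0.0603 g/mm^2


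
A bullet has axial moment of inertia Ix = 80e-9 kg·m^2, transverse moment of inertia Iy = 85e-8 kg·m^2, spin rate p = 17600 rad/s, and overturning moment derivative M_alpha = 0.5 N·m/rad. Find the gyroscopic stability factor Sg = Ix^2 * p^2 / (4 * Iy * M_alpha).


Sg = Ix^2 * p^2 / (4 * Iy * M_alpha) = (80e-9)^2 * 17600^2 / (4 * 85e-8 * 0.5) = 1.166

1.166


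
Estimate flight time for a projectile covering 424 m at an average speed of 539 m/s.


t = d/v = 424/539 = 0.7866 s

0.7866 s


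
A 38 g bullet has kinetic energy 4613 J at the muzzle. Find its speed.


v = sqrt(2*E/m) = sqrt(2*4613/0.038) = 492.7 m/s

492.7 m/s


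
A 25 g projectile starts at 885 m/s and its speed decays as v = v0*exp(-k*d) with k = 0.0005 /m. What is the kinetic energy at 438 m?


v = v0*exp(-k*d) = 885*exp(-0.0005*438) = 710.94 m/s
E = 0.5*m*v^2 = 0.5*0.025*710.94^2 = 6318 J

6318 J
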